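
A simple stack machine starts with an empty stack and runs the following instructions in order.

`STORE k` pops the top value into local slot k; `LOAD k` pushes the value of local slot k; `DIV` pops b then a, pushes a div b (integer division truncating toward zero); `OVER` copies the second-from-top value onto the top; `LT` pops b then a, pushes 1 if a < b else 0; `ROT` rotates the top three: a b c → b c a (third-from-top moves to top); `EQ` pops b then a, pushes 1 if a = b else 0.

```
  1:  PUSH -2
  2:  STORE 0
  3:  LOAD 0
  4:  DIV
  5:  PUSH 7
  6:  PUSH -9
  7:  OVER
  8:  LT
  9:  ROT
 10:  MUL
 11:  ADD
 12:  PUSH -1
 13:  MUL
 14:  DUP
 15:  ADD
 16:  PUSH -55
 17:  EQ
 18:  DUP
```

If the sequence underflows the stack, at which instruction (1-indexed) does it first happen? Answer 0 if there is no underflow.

PUSH -2 -> -2
STORE 0 -> (empty)
LOAD 0  -> -2
DIV  — needs 2 operands, stack has 1 → underflow

4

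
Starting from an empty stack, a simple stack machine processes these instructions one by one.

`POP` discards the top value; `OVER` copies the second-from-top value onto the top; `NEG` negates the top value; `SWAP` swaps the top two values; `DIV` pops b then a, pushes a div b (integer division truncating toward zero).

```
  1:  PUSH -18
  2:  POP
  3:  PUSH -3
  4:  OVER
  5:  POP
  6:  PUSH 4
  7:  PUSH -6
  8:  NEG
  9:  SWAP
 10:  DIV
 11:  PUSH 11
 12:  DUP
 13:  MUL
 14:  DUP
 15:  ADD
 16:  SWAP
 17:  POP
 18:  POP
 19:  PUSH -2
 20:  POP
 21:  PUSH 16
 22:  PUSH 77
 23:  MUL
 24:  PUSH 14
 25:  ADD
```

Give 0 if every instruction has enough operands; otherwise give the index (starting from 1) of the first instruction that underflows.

PUSH -18 → -18
POP      → (empty)
PUSH -3  → -3
OVER  — needs 2 operands, stack has 1 → underflow

4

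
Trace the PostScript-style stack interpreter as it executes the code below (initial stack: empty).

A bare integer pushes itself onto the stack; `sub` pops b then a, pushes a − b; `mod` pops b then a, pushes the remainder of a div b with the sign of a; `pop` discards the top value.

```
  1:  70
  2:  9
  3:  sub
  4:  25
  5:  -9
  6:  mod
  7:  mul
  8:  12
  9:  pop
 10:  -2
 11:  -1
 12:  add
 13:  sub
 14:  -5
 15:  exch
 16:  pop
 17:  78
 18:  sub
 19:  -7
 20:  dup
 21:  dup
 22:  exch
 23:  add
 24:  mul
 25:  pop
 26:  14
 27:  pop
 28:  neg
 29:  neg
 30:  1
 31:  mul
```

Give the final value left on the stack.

-83

70   : 70
9    : 70 9
sub  : 61
25   : 61 25
-9   : 61 25 -9
mod  : 61 7
mul  : 427
12   : 427 12
pop  : 427
-2   : 427 -2
-1   : 427 -2 -1
add  : 427 -3
sub  : 430
-5   : 430 -5
exch : -5 430
pop  : -5
78   : -5 78
sub  : -83
-7   : -83 -7
dup  : -83 -7 -7
dup  : -83 -7 -7 -7
exch : -83 -7 -7 -7
add  : -83 -7 -14
mul  : -83 98
pop  : -83
14   : -83 14
pop  : -83
neg  : 83
neg  : -83
1    : -83 1
mul  : -83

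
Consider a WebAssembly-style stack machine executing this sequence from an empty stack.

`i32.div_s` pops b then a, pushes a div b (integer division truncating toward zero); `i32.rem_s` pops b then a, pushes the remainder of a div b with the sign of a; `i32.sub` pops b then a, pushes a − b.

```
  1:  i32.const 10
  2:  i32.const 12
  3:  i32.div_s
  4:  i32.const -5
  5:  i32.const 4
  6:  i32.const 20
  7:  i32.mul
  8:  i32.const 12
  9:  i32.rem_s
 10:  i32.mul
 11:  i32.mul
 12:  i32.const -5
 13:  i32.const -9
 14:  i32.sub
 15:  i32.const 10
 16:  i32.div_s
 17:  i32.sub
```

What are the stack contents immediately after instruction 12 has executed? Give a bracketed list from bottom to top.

[0, -5]

i32.const 10 : 10
i32.const 12 : 10 12
i32.div_s    : 0
i32.const -5 : 0 -5
i32.const 4  : 0 -5 4
i32.const 20 : 0 -5 4 20
i32.mul      : 0 -5 80
i32.const 12 : 0 -5 80 12
i32.rem_s    : 0 -5 8
i32.mul      : 0 -40
i32.mul      : 0
i32.const -5 : 0 -5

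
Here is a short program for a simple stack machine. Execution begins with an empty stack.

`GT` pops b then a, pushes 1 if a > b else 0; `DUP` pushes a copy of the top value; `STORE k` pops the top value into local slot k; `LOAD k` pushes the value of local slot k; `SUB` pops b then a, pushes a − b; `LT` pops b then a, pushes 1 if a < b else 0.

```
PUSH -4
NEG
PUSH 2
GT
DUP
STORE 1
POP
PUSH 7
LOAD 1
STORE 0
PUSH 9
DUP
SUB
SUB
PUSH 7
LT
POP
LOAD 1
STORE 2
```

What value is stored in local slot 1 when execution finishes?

1

PUSH -4 : -4
NEG     : 4
PUSH 2  : 4 2
GT      : 1
DUP     : 1 1
STORE 1 : 1
POP     : (empty)
PUSH 7  : 7
LOAD 1  : 7 1
STORE 0 : 7
PUSH 9  : 7 9
DUP     : 7 9 9
SUB     : 7 0
SUB     : 7
PUSH 7  : 7 7
LT      : 0
POP     : (empty)
LOAD 1  : 1
STORE 2 : (empty)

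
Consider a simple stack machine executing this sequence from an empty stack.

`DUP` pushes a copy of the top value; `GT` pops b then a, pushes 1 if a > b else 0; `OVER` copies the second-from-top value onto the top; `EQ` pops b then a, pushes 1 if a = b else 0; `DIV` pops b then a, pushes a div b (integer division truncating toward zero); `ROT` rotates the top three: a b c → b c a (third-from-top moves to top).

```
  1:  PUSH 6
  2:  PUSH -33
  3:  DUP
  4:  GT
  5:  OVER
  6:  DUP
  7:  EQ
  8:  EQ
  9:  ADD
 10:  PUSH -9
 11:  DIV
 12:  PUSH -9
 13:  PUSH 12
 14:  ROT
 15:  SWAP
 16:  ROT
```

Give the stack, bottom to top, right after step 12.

[0, -9]

PUSH 6   -> [6]
PUSH -33 -> [6, -33]
DUP      -> [6, -33, -33]
GT       -> [6, 0]
OVER     -> [6, 0, 6]
DUP      -> [6, 0, 6, 6]
EQ       -> [6, 0, 1]
EQ       -> [6, 0]
ADD      -> [6]
PUSH -9  -> [6, -9]
DIV      -> [0]
PUSH -9  -> [0, -9]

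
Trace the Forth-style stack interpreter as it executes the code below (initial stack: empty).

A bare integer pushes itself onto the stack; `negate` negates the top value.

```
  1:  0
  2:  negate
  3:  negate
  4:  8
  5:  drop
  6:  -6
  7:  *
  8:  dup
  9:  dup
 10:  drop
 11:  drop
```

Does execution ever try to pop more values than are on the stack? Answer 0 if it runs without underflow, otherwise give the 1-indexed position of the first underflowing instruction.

0

0      : [0]
negate : [0]
negate : [0]
8      : [0, 8]
drop   : [0]
-6     : [0, -6]
*      : [0]
dup    : [0, 0]
dup    : [0, 0, 0]
drop   : [0, 0]
drop   : [0]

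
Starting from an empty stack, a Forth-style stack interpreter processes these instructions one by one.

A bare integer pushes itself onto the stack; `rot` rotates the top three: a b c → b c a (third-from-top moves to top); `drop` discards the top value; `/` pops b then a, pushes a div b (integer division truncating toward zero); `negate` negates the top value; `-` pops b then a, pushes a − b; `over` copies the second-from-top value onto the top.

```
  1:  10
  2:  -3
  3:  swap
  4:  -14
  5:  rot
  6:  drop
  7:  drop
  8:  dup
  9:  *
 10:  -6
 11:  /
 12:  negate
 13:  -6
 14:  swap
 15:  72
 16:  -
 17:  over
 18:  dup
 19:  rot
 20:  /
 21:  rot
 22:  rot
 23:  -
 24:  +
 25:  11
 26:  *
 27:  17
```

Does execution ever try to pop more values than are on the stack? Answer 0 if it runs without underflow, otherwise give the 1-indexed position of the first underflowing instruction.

10      [10]
-3      [10, -3]
swap    [-3, 10]
-14     [-3, 10, -14]
rot     [10, -14, -3]
drop    [10, -14]
drop    [10]
dup     [10, 10]
*       [100]
-6      [100, -6]
/       [-16]
negate  [16]
-6      [16, -6]
swap    [-6, 16]
72      [-6, 16, 72]
-       [-6, -56]
over    [-6, -56, -6]
dup     [-6, -56, -6, -6]
rot     [-6, -6, -6, -56]
/       [-6, -6, 0]
rot     [-6, 0, -6]
rot     [0, -6, -6]
-       [0, 0]
+       [0]
11      [0, 11]
*       [0]
17      [0, 17]

0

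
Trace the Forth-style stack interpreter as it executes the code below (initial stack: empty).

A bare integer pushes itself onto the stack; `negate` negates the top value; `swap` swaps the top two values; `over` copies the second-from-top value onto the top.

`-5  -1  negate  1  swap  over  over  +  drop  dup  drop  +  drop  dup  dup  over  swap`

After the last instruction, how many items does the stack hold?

-5     -> [-5]
-1     -> [-5, -1]
negate -> [-5, 1]
1      -> [-5, 1, 1]
swap   -> [-5, 1, 1]
over   -> [-5, 1, 1, 1]
over   -> [-5, 1, 1, 1, 1]
+      -> [-5, 1, 1, 2]
drop   -> [-5, 1, 1]
dup    -> [-5, 1, 1, 1]
drop   -> [-5, 1, 1]
+      -> [-5, 2]
drop   -> [-5]
dup    -> [-5, -5]
dup    -> [-5, -5, -5]
over   -> [-5, -5, -5, -5]
swap   -> [-5, -5, -5, -5]

4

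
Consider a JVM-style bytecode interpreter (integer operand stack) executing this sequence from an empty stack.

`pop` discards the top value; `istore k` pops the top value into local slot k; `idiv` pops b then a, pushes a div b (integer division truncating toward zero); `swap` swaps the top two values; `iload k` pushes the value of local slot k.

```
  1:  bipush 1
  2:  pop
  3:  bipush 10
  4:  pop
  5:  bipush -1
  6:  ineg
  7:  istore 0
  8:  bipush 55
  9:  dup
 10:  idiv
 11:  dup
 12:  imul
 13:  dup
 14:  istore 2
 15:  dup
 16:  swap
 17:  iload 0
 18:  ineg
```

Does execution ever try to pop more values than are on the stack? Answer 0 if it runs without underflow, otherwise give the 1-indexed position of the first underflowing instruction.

bipush 1   [1]
pop        []
bipush 10  [10]
pop        []
bipush -1  [-1]
ineg       [1]
istore 0   []
bipush 55  [55]
dup        [55, 55]
idiv       [1]
dup        [1, 1]
imul       [1]
dup        [1, 1]
istore 2   [1]
dup        [1, 1]
swap       [1, 1]
iload 0    [1, 1, 1]
ineg       [1, 1, -1]

0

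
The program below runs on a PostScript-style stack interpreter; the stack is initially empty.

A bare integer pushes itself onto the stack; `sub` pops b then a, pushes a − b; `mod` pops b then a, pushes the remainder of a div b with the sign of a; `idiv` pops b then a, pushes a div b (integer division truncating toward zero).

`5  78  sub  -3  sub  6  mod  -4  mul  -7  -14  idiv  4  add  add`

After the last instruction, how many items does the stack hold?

5    : [5]
78   : [5, 78]
sub  : [-73]
-3   : [-73, -3]
sub  : [-70]
6    : [-70, 6]
mod  : [-4]
-4   : [-4, -4]
mul  : [16]
-7   : [16, -7]
-14  : [16, -7, -14]
idiv : [16, 0]
4    : [16, 0, 4]
add  : [16, 4]
add  : [20]

1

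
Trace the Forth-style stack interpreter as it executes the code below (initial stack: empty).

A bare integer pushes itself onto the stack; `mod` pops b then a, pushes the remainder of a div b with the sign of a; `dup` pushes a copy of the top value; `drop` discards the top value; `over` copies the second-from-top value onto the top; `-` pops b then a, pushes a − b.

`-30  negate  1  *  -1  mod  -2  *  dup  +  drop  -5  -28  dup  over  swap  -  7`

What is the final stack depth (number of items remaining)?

-30    : -30
negate : 30
1      : 30 1
*      : 30
-1     : 30 -1
mod    : 0
-2     : 0 -2
*      : 0
dup    : 0 0
+      : 0
drop   : (empty)
-5     : -5
-28    : -5 -28
dup    : -5 -28 -28
over   : -5 -28 -28 -28
swap   : -5 -28 -28 -28
-      : -5 -28 0
7      : -5 -28 0 7

4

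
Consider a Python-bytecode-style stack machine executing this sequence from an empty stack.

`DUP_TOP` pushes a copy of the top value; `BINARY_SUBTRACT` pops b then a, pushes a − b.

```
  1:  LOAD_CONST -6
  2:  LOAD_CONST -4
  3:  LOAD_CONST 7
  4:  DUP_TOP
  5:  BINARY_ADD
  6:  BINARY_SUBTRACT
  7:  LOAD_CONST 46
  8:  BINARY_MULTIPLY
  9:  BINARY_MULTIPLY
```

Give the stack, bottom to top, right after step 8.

LOAD_CONST -6   -> -6
LOAD_CONST -4   -> -6 -4
LOAD_CONST 7    -> -6 -4 7
DUP_TOP         -> -6 -4 7 7
BINARY_ADD      -> -6 -4 14
BINARY_SUBTRACT -> -6 -18
LOAD_CONST 46   -> -6 -18 46
BINARY_MULTIPLY -> -6 -828

[-6, -828]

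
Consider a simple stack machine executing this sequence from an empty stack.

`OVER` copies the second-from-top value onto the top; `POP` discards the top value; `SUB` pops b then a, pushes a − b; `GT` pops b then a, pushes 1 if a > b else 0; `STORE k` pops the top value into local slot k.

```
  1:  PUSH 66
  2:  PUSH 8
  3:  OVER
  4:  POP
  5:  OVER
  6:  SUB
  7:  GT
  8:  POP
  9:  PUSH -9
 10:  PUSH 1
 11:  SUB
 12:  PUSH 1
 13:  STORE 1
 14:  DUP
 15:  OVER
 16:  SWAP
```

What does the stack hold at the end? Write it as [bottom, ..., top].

[-10, -10, -10]

PUSH 66 -> 66
PUSH 8  -> 66 8
OVER    -> 66 8 66
POP     -> 66 8
OVER    -> 66 8 66
SUB     -> 66 -58
GT      -> 1
POP     -> (empty)
PUSH -9 -> -9
PUSH 1  -> -9 1
SUB     -> -10
PUSH 1  -> -10 1
STORE 1 -> -10
DUP     -> -10 -10
OVER    -> -10 -10 -10
SWAP    -> -10 -10 -10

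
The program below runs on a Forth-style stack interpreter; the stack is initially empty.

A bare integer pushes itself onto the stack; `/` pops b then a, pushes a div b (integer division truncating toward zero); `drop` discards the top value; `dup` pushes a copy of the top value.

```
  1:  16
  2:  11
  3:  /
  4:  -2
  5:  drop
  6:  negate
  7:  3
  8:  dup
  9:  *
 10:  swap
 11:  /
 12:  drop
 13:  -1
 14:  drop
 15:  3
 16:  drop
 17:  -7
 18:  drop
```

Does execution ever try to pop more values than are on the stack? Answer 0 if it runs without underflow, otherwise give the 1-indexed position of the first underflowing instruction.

16      [16]
11      [16, 11]
/       [1]
-2      [1, -2]
drop    [1]
negate  [-1]
3       [-1, 3]
dup     [-1, 3, 3]
*       [-1, 9]
swap    [9, -1]
/       [-9]
drop    []
-1      [-1]
drop    []
3       [3]
drop    []
-7      [-7]
drop    []

0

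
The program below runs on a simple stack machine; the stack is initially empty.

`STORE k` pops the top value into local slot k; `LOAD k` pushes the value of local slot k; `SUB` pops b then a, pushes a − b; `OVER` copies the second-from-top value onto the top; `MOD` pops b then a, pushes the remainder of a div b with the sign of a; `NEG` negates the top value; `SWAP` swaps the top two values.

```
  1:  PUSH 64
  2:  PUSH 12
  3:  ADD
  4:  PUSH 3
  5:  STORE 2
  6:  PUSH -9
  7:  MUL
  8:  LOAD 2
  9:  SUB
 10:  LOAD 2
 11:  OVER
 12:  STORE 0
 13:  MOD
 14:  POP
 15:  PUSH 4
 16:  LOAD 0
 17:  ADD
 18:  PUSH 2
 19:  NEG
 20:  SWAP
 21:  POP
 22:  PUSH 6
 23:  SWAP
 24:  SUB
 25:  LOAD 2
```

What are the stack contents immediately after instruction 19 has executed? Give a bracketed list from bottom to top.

[-683, -2]

PUSH 64 → [64]
PUSH 12 → [64, 12]
ADD     → [76]
PUSH 3  → [76, 3]
STORE 2 → [76]
PUSH -9 → [76, -9]
MUL     → [-684]
LOAD 2  → [-684, 3]
SUB     → [-687]
LOAD 2  → [-687, 3]
OVER    → [-687, 3, -687]
STORE 0 → [-687, 3]
MOD     → [0]
POP     → []
PUSH 4  → [4]
LOAD 0  → [4, -687]
ADD     → [-683]
PUSH 2  → [-683, 2]
NEG     → [-683, -2]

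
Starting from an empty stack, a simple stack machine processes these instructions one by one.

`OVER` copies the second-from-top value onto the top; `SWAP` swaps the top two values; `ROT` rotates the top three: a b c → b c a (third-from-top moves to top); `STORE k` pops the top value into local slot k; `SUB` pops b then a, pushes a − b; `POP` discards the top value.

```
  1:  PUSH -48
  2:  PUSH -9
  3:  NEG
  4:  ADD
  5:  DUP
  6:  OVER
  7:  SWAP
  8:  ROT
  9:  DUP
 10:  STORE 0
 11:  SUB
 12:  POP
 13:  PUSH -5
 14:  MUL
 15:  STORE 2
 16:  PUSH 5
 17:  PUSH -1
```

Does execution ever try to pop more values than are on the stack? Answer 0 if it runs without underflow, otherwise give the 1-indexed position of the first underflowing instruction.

PUSH -48 → -48
PUSH -9  → -48 -9
NEG      → -48 9
ADD      → -39
DUP      → -39 -39
OVER     → -39 -39 -39
SWAP     → -39 -39 -39
ROT      → -39 -39 -39
DUP      → -39 -39 -39 -39
STORE 0  → -39 -39 -39
SUB      → -39 0
POP      → -39
PUSH -5  → -39 -5
MUL      → 195
STORE 2  → (empty)
PUSH 5   → 5
PUSH -1  → 5 -1

0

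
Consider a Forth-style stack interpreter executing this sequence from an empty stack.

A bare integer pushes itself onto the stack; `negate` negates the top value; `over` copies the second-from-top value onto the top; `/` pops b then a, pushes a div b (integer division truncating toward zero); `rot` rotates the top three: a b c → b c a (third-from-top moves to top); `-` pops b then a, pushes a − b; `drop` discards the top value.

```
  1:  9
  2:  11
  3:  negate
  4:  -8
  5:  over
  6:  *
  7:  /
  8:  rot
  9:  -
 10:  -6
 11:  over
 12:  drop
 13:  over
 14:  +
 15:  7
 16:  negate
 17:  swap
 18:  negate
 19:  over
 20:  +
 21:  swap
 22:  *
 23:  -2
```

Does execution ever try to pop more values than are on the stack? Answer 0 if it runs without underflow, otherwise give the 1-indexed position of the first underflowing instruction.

9       [9]
11      [9, 11]
negate  [9, -11]
-8      [9, -11, -8]
over    [9, -11, -8, -11]
*       [9, -11, 88]
/       [9, 0]
rot  — needs 3 operands, stack has 2 → underflow

8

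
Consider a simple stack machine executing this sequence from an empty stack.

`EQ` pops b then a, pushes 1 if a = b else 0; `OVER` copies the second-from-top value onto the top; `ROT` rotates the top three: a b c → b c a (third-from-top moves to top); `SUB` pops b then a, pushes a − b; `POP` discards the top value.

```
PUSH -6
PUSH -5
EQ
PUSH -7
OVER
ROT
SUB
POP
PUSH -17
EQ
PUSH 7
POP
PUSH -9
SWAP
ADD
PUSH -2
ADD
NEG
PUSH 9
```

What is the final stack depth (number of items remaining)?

PUSH -6  → -6
PUSH -5  → -6 -5
EQ       → 0
PUSH -7  → 0 -7
OVER     → 0 -7 0
ROT      → -7 0 0
SUB      → -7 0
POP      → -7
PUSH -17 → -7 -17
EQ       → 0
PUSH 7   → 0 7
POP      → 0
PUSH -9  → 0 -9
SWAP     → -9 0
ADD      → -9
PUSH -2  → -9 -2
ADD      → -11
NEG      → 11
PUSH 9   → 11 9

2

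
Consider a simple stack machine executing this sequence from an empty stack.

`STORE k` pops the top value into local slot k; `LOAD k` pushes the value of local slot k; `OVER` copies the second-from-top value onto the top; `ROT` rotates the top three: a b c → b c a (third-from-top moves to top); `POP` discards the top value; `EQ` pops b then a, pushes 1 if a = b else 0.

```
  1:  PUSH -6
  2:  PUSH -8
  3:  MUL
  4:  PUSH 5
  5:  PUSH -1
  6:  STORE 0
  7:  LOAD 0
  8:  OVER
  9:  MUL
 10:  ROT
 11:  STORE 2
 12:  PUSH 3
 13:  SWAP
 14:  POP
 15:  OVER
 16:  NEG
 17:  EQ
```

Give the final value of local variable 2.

PUSH -6 → [-6]
PUSH -8 → [-6, -8]
MUL     → [48]
PUSH 5  → [48, 5]
PUSH -1 → [48, 5, -1]
STORE 0 → [48, 5]
LOAD 0  → [48, 5, -1]
OVER    → [48, 5, -1, 5]
MUL     → [48, 5, -5]
ROT     → [5, -5, 48]
STORE 2 → [5, -5]
PUSH 3  → [5, -5, 3]
SWAP    → [5, 3, -5]
POP     → [5, 3]
OVER    → [5, 3, 5]
NEG     → [5, 3, -5]
EQ      → [5, 0]

48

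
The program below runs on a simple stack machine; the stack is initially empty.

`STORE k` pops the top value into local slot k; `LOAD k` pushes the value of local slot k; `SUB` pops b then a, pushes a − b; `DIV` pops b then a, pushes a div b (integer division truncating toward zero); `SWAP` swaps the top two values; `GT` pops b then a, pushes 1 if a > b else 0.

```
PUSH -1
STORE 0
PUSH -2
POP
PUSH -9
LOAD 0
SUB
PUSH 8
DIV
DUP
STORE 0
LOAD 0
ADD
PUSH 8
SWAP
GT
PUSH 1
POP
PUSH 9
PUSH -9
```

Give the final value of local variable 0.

-1

PUSH -1 : -1
STORE 0 : (empty)
PUSH -2 : -2
POP     : (empty)
PUSH -9 : -9
LOAD 0  : -9 -1
SUB     : -8
PUSH 8  : -8 8
DIV     : -1
DUP     : -1 -1
STORE 0 : -1
LOAD 0  : -1 -1
ADD     : -2
PUSH 8  : -2 8
SWAP    : 8 -2
GT      : 1
PUSH 1  : 1 1
POP     : 1
PUSH 9  : 1 9
PUSH -9 : 1 9 -9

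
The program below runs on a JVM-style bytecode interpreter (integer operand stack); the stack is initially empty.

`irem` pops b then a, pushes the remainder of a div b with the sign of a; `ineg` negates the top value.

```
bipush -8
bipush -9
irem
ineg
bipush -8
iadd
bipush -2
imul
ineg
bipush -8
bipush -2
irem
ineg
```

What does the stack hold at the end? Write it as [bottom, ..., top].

[0, 0]

bipush -8 -> [-8]
bipush -9 -> [-8, -9]
irem      -> [-8]
ineg      -> [8]
bipush -8 -> [8, -8]
iadd      -> [0]
bipush -2 -> [0, -2]
imul      -> [0]
ineg      -> [0]
bipush -8 -> [0, -8]
bipush -2 -> [0, -8, -2]
irem      -> [0, 0]
ineg      -> [0, 0]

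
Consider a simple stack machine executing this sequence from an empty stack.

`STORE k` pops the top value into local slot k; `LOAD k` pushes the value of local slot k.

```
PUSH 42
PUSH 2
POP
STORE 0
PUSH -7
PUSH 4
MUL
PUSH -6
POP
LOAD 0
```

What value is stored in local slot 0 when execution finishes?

42

PUSH 42 : 42
PUSH 2  : 42 2
POP     : 42
STORE 0 : (empty)
PUSH -7 : -7
PUSH 4  : -7 4
MUL     : -28
PUSH -6 : -28 -6
POP     : -28
LOAD 0  : -28 42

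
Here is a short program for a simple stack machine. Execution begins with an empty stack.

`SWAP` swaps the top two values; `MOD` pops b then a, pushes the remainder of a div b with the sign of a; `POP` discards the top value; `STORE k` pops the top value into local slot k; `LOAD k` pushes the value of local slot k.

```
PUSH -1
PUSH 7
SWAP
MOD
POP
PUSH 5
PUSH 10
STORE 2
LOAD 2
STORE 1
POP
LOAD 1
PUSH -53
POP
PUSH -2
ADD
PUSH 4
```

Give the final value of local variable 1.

PUSH -1  : -1
PUSH 7   : -1 7
SWAP     : 7 -1
MOD      : 0
POP      : (empty)
PUSH 5   : 5
PUSH 10  : 5 10
STORE 2  : 5
LOAD 2   : 5 10
STORE 1  : 5
POP      : (empty)
LOAD 1   : 10
PUSH -53 : 10 -53
POP      : 10
PUSH -2  : 10 -2
ADD      : 8
PUSH 4   : 8 4

10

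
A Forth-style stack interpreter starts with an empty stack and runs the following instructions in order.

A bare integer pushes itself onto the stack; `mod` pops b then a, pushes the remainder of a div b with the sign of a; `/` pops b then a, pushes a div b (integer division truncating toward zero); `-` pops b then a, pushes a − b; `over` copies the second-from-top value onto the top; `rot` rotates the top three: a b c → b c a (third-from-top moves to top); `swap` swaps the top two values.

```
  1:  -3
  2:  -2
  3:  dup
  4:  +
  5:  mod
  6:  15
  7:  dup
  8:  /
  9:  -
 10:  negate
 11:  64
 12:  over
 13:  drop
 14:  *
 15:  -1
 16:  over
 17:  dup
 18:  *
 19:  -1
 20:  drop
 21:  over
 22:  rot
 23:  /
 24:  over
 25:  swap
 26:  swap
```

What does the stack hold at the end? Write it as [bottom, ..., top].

-3     : -3
-2     : -3 -2
dup    : -3 -2 -2
+      : -3 -4
mod    : -3
15     : -3 15
dup    : -3 15 15
/      : -3 1
-      : -4
negate : 4
64     : 4 64
over   : 4 64 4
drop   : 4 64
*      : 256
-1     : 256 -1
over   : 256 -1 256
dup    : 256 -1 256 256
*      : 256 -1 65536
-1     : 256 -1 65536 -1
drop   : 256 -1 65536
over   : 256 -1 65536 -1
rot    : 256 65536 -1 -1
/      : 256 65536 1
over   : 256 65536 1 65536
swap   : 256 65536 65536 1
swap   : 256 65536 1 65536

[256, 65536, 1, 65536]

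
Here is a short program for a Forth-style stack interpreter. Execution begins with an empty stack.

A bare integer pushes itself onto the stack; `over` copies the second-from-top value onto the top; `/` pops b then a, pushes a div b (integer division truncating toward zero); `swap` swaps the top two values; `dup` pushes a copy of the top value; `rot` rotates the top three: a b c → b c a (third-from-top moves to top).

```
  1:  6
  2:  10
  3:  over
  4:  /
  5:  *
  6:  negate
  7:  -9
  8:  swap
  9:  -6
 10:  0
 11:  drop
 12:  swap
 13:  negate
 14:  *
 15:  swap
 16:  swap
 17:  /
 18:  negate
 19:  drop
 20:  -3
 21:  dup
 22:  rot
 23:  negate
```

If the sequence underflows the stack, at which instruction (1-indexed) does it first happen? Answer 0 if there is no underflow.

22

6       6
10      6 10
over    6 10 6
/       6 1
*       6
negate  -6
-9      -6 -9
swap    -9 -6
-6      -9 -6 -6
0       -9 -6 -6 0
drop    -9 -6 -6
swap    -9 -6 -6
negate  -9 -6 6
*       -9 -36
swap    -36 -9
swap    -9 -36
/       0
negate  0
drop    (empty)
-3      -3
dup     -3 -3
rot  — needs 3 operands, stack has 2 → underflow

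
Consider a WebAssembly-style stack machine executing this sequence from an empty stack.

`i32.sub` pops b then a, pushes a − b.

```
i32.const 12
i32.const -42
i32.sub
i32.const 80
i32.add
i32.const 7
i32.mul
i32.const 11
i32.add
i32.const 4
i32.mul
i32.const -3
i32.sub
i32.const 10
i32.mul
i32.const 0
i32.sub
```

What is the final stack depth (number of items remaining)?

1

i32.const 12  -> [12]
i32.const -42 -> [12, -42]
i32.sub       -> [54]
i32.const 80  -> [54, 80]
i32.add       -> [134]
i32.const 7   -> [134, 7]
i32.mul       -> [938]
i32.const 11  -> [938, 11]
i32.add       -> [949]
i32.const 4   -> [949, 4]
i32.mul       -> [3796]
i32.const -3  -> [3796, -3]
i32.sub       -> [3799]
i32.const 10  -> [3799, 10]
i32.mul       -> [37990]
i32.const 0   -> [37990, 0]
i32.sub       -> [37990]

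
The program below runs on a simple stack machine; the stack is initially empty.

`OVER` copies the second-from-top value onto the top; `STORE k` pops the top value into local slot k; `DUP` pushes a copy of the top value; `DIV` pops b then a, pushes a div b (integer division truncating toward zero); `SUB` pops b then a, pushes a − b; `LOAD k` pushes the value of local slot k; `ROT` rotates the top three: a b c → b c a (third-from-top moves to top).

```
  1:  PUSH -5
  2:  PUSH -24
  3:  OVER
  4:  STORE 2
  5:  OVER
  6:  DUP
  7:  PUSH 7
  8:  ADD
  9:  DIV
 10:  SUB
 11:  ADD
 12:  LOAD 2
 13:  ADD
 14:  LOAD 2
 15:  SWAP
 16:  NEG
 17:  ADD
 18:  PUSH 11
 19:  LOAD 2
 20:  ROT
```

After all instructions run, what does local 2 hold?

PUSH -5   -5
PUSH -24  -5 -24
OVER      -5 -24 -5
STORE 2   -5 -24
OVER      -5 -24 -5
DUP       -5 -24 -5 -5
PUSH 7    -5 -24 -5 -5 7
ADD       -5 -24 -5 2
DIV       -5 -24 -2
SUB       -5 -22
ADD       -27
LOAD 2    -27 -5
ADD       -32
LOAD 2    -32 -5
SWAP      -5 -32
NEG       -5 32
ADD       27
PUSH 11   27 11
LOAD 2    27 11 -5
ROT       11 -5 27

-5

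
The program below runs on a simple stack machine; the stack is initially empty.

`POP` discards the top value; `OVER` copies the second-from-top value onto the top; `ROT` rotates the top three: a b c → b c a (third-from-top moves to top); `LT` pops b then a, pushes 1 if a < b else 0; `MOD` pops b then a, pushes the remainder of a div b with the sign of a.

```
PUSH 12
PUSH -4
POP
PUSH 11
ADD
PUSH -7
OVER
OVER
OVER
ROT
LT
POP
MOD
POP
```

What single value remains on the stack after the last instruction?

23

PUSH 12 → [12]
PUSH -4 → [12, -4]
POP     → [12]
PUSH 11 → [12, 11]
ADD     → [23]
PUSH -7 → [23, -7]
OVER    → [23, -7, 23]
OVER    → [23, -7, 23, -7]
OVER    → [23, -7, 23, -7, 23]
ROT     → [23, -7, -7, 23, 23]
LT      → [23, -7, -7, 0]
POP     → [23, -7, -7]
MOD     → [23, 0]
POP     → [23]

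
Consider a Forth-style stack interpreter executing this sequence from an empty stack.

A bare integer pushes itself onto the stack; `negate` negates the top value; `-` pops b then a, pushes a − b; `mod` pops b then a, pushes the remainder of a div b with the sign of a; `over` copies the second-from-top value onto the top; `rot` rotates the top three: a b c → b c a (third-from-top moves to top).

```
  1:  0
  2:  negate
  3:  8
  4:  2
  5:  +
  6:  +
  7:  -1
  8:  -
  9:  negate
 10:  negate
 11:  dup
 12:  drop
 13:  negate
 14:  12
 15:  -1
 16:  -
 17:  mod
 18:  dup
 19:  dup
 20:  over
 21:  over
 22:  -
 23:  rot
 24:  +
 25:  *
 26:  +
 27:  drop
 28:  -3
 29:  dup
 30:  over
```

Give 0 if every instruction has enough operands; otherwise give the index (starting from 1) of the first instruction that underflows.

0       [0]
negate  [0]
8       [0, 8]
2       [0, 8, 2]
+       [0, 10]
+       [10]
-1      [10, -1]
-       [11]
negate  [-11]
negate  [11]
dup     [11, 11]
drop    [11]
negate  [-11]
12      [-11, 12]
-1      [-11, 12, -1]
-       [-11, 13]
mod     [-11]
dup     [-11, -11]
dup     [-11, -11, -11]
over    [-11, -11, -11, -11]
over    [-11, -11, -11, -11, -11]
-       [-11, -11, -11, 0]
rot     [-11, -11, 0, -11]
+       [-11, -11, -11]
*       [-11, 121]
+       [110]
drop    []
-3      [-3]
dup     [-3, -3]
over    [-3, -3, -3]

0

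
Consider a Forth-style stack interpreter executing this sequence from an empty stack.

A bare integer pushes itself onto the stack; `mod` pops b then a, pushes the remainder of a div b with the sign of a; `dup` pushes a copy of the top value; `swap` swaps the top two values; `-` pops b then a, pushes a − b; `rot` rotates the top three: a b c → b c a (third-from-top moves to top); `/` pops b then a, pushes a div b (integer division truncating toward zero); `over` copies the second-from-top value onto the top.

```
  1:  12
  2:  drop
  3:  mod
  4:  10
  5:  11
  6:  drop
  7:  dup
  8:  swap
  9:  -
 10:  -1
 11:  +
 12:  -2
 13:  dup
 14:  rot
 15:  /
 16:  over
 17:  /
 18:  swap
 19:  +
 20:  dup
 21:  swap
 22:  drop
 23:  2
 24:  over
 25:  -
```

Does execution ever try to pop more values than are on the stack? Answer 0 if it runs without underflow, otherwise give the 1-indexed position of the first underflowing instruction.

12   : 12
drop : (empty)
mod  — needs 2 operands, stack has 0 → underflow

3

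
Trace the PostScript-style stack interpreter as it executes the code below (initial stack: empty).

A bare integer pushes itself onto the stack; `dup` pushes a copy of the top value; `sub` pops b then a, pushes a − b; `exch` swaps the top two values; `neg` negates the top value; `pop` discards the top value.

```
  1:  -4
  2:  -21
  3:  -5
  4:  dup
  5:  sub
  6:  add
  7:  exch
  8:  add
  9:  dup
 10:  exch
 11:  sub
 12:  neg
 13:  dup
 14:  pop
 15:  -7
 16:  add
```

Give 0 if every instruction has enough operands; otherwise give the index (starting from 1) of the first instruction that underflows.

0

-4   → [-4]
-21  → [-4, -21]
-5   → [-4, -21, -5]
dup  → [-4, -21, -5, -5]
sub  → [-4, -21, 0]
add  → [-4, -21]
exch → [-21, -4]
add  → [-25]
dup  → [-25, -25]
exch → [-25, -25]
sub  → [0]
neg  → [0]
dup  → [0, 0]
pop  → [0]
-7   → [0, -7]
add  → [-7]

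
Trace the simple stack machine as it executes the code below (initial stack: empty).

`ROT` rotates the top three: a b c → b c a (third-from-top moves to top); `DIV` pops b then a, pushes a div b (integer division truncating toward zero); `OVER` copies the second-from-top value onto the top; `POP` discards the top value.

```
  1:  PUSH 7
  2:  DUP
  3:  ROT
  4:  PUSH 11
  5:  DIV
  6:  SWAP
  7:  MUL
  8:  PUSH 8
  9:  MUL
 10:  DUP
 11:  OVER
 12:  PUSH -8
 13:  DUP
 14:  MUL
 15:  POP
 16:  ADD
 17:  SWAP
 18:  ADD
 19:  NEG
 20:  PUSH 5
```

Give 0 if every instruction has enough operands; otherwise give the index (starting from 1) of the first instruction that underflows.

3

PUSH 7 -> 7
DUP    -> 7 7
ROT  — needs 3 operands, stack has 2 → underflow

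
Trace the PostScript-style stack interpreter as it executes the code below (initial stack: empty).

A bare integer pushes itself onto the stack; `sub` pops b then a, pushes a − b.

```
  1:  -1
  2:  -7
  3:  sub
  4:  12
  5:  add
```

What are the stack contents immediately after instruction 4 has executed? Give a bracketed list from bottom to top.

[6, 12]

-1  -> [-1]
-7  -> [-1, -7]
sub -> [6]
12  -> [6, 12]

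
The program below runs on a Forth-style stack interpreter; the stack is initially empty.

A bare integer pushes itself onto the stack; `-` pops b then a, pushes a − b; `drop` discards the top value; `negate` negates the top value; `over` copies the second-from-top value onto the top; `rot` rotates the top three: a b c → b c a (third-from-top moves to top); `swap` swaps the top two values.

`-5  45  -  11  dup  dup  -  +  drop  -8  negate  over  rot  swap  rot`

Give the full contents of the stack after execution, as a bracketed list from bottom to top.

-5     : -5
45     : -5 45
-      : -50
11     : -50 11
dup    : -50 11 11
dup    : -50 11 11 11
-      : -50 11 0
+      : -50 11
drop   : -50
-8     : -50 -8
negate : -50 8
over   : -50 8 -50
rot    : 8 -50 -50
swap   : 8 -50 -50
rot    : -50 -50 8

[-50, -50, 8]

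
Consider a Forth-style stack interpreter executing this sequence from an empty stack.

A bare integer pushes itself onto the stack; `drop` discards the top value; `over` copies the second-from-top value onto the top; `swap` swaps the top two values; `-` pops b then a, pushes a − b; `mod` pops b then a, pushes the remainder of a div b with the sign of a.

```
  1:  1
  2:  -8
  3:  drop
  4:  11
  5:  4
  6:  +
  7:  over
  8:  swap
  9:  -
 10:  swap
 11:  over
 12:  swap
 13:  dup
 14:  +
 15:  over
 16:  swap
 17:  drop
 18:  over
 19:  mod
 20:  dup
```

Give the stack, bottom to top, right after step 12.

[-14, -14, 1]

1    → [1]
-8   → [1, -8]
drop → [1]
11   → [1, 11]
4    → [1, 11, 4]
+    → [1, 15]
over → [1, 15, 1]
swap → [1, 1, 15]
-    → [1, -14]
swap → [-14, 1]
over → [-14, 1, -14]
swap → [-14, -14, 1]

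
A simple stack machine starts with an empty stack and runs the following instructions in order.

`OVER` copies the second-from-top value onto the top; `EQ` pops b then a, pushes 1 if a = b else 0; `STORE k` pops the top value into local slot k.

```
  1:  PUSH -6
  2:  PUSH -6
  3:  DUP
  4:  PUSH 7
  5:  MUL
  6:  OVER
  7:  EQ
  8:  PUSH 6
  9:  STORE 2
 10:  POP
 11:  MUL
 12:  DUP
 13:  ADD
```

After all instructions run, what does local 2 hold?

6

PUSH -6 → [-6]
PUSH -6 → [-6, -6]
DUP     → [-6, -6, -6]
PUSH 7  → [-6, -6, -6, 7]
MUL     → [-6, -6, -42]
OVER    → [-6, -6, -42, -6]
EQ      → [-6, -6, 0]
PUSH 6  → [-6, -6, 0, 6]
STORE 2 → [-6, -6, 0]
POP     → [-6, -6]
MUL     → [36]
DUP     → [36, 36]
ADD     → [72]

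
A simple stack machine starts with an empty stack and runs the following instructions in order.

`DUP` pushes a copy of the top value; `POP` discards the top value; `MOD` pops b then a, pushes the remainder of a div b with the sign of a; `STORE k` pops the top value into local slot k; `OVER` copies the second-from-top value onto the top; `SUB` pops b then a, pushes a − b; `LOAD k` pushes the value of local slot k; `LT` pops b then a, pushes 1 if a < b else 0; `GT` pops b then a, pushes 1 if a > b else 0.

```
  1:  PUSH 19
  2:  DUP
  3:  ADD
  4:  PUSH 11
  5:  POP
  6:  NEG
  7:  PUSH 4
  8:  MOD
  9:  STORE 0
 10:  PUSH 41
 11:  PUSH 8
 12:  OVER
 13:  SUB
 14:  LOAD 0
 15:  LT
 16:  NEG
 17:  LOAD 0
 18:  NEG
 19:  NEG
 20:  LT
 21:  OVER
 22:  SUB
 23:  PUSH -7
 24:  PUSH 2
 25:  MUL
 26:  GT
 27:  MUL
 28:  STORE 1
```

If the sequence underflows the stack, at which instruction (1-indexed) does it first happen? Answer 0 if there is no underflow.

PUSH 19 : [19]
DUP     : [19, 19]
ADD     : [38]
PUSH 11 : [38, 11]
POP     : [38]
NEG     : [-38]
PUSH 4  : [-38, 4]
MOD     : [-2]
STORE 0 : []
PUSH 41 : [41]
PUSH 8  : [41, 8]
OVER    : [41, 8, 41]
SUB     : [41, -33]
LOAD 0  : [41, -33, -2]
LT      : [41, 1]
NEG     : [41, -1]
LOAD 0  : [41, -1, -2]
NEG     : [41, -1, 2]
NEG     : [41, -1, -2]
LT      : [41, 0]
OVER    : [41, 0, 41]
SUB     : [41, -41]
PUSH -7 : [41, -41, -7]
PUSH 2  : [41, -41, -7, 2]
MUL     : [41, -41, -14]
GT      : [41, 0]
MUL     : [0]
STORE 1 : []

0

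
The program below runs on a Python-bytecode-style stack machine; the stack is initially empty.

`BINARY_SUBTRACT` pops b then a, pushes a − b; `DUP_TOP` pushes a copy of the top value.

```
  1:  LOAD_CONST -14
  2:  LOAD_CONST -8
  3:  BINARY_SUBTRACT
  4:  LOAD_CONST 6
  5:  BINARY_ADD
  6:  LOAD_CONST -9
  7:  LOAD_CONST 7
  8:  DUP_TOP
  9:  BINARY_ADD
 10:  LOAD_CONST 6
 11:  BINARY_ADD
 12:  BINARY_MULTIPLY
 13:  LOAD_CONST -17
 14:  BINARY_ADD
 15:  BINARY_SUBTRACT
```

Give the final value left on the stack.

197

LOAD_CONST -14  → [-14]
LOAD_CONST -8   → [-14, -8]
BINARY_SUBTRACT → [-6]
LOAD_CONST 6    → [-6, 6]
BINARY_ADD      → [0]
LOAD_CONST -9   → [0, -9]
LOAD_CONST 7    → [0, -9, 7]
DUP_TOP         → [0, -9, 7, 7]
BINARY_ADD      → [0, -9, 14]
LOAD_CONST 6    → [0, -9, 14, 6]
BINARY_ADD      → [0, -9, 20]
BINARY_MULTIPLY → [0, -180]
LOAD_CONST -17  → [0, -180, -17]
BINARY_ADD      → [0, -197]
BINARY_SUBTRACT → [197]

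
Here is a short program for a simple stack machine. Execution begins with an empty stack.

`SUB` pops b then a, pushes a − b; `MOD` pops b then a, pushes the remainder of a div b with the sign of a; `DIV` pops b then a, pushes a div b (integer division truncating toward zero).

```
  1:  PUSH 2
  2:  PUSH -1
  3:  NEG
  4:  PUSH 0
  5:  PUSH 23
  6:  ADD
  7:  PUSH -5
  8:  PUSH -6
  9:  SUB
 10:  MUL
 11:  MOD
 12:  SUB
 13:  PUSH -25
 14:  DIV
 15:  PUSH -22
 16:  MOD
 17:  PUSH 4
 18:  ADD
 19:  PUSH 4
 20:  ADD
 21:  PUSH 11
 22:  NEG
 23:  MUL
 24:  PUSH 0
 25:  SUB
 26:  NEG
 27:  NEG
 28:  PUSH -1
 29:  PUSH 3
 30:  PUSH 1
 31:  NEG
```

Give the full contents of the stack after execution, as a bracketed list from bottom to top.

[-88, -1, 3, -1]

PUSH 2   -> 2
PUSH -1  -> 2 -1
NEG      -> 2 1
PUSH 0   -> 2 1 0
PUSH 23  -> 2 1 0 23
ADD      -> 2 1 23
PUSH -5  -> 2 1 23 -5
PUSH -6  -> 2 1 23 -5 -6
SUB      -> 2 1 23 1
MUL      -> 2 1 23
MOD      -> 2 1
SUB      -> 1
PUSH -25 -> 1 -25
DIV      -> 0
PUSH -22 -> 0 -22
MOD      -> 0
PUSH 4   -> 0 4
ADD      -> 4
PUSH 4   -> 4 4
ADD      -> 8
PUSH 11  -> 8 11
NEG      -> 8 -11
MUL      -> -88
PUSH 0   -> -88 0
SUB      -> -88
NEG      -> 88
NEG      -> -88
PUSH -1  -> -88 -1
PUSH 3   -> -88 -1 3
PUSH 1   -> -88 -1 3 1
NEG      -> -88 -1 3 -1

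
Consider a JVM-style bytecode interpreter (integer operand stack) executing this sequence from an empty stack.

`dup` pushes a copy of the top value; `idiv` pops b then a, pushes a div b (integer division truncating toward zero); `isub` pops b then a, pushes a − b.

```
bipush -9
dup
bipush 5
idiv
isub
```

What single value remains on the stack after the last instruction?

-8

bipush -9 → [-9]
dup       → [-9, -9]
bipush 5  → [-9, -9, 5]
idiv      → [-9, -1]
isub      → [-8]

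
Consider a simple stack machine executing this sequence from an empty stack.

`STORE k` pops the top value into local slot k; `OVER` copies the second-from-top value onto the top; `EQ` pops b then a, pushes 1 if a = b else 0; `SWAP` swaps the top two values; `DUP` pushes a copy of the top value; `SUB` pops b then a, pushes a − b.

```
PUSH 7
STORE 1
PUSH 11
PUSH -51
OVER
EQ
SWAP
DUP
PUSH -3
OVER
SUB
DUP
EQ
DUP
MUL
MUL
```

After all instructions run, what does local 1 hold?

7

PUSH 7   → 7
STORE 1  → (empty)
PUSH 11  → 11
PUSH -51 → 11 -51
OVER     → 11 -51 11
EQ       → 11 0
SWAP     → 0 11
DUP      → 0 11 11
PUSH -3  → 0 11 11 -3
OVER     → 0 11 11 -3 11
SUB      → 0 11 11 -14
DUP      → 0 11 11 -14 -14
EQ       → 0 11 11 1
DUP      → 0 11 11 1 1
MUL      → 0 11 11 1
MUL      → 0 11 11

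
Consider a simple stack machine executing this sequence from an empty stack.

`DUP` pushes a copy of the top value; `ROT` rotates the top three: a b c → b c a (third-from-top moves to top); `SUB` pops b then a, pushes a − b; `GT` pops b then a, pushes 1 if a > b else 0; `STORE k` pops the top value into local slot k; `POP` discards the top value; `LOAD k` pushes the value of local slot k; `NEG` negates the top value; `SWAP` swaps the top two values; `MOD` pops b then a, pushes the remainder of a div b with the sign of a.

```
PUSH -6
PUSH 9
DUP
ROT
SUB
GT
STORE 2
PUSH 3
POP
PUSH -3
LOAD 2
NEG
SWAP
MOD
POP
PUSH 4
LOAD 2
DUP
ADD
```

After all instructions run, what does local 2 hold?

PUSH -6 → [-6]
PUSH 9  → [-6, 9]
DUP     → [-6, 9, 9]
ROT     → [9, 9, -6]
SUB     → [9, 15]
GT      → [0]
STORE 2 → []
PUSH 3  → [3]
POP     → []
PUSH -3 → [-3]
LOAD 2  → [-3, 0]
NEG     → [-3, 0]
SWAP    → [0, -3]
MOD     → [0]
POP     → []
PUSH 4  → [4]
LOAD 2  → [4, 0]
DUP     → [4, 0, 0]
ADD     → [4, 0]

0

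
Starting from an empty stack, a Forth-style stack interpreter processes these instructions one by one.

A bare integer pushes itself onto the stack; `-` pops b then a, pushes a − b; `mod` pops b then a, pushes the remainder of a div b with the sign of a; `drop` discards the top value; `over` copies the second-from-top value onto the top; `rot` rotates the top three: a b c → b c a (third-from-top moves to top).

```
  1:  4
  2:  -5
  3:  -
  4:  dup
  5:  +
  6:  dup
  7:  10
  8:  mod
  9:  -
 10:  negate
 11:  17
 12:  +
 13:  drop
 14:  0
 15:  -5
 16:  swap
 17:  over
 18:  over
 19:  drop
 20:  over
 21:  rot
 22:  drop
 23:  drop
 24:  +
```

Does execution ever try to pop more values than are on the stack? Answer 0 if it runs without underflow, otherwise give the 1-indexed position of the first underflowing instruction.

4       [4]
-5      [4, -5]
-       [9]
dup     [9, 9]
+       [18]
dup     [18, 18]
10      [18, 18, 10]
mod     [18, 8]
-       [10]
negate  [-10]
17      [-10, 17]
+       [7]
drop    []
0       [0]
-5      [0, -5]
swap    [-5, 0]
over    [-5, 0, -5]
over    [-5, 0, -5, 0]
drop    [-5, 0, -5]
over    [-5, 0, -5, 0]
rot     [-5, -5, 0, 0]
drop    [-5, -5, 0]
drop    [-5, -5]
+       [-10]

0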